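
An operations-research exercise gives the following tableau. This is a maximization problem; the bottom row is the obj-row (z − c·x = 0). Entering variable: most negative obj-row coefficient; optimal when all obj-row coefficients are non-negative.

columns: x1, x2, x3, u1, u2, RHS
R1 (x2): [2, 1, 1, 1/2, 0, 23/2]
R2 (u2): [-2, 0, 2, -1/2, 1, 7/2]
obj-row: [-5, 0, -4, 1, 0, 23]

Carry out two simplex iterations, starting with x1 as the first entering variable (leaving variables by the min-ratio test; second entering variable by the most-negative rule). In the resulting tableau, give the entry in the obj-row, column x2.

Ratio test on column x1 — row 1: (23/2)/2 = 23/4; row 2: entry -2 ≤ 0. Minimum is 23/4 at row 1 (x2 leaves); pivot element 2.
Divide row 1 by 2; eliminate column x1 from the other rows.
Second iteration: most negative obj-row entry is -3/2 in column x3, so x3 enters.
Ratio test on column x3 — row 1: (23/4)/(1/2) = 23/2; row 2: 15/3 = 5. Minimum is 5 at row 2 (u2 leaves); pivot element 3.
Divide row 2 by 3; eliminate column x3 from the other rows.
After both pivots, the entry at the obj-row, column x2 is 3.

3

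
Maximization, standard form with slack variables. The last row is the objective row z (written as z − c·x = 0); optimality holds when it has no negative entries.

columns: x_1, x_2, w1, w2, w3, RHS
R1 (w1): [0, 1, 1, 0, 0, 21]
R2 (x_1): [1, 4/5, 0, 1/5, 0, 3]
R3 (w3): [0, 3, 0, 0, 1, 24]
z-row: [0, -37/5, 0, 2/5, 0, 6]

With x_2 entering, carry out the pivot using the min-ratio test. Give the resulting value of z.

Ratio test on column x_2 — row 1: 21/1 = 21; row 2: 3/(4/5) = 15/4; row 3: 24/3 = 8. Minimum is 15/4 at row 2 (x_1 leaves); pivot element 4/5.
Pivot on row 2; the z-row RHS becomes 6 − (-37/5)·(15/4) = 135/4.

135/4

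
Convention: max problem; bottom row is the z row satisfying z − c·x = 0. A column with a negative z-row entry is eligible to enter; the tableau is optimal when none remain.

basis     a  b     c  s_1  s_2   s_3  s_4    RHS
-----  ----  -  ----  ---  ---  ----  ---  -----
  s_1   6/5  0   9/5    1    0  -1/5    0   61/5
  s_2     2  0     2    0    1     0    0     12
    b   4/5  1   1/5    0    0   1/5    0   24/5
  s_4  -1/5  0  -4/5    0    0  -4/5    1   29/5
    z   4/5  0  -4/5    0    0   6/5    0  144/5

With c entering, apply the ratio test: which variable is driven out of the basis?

Column c entries and ratios — s_1: (61/5)/(9/5) = 61/9; s_2: 12/2 = 6; b: (24/5)/(1/5) = 24; s_4: -4/5 ≤ 0, skip.
Smallest ratio is 6 in the row of s_2, so s_2 leaves.

s_2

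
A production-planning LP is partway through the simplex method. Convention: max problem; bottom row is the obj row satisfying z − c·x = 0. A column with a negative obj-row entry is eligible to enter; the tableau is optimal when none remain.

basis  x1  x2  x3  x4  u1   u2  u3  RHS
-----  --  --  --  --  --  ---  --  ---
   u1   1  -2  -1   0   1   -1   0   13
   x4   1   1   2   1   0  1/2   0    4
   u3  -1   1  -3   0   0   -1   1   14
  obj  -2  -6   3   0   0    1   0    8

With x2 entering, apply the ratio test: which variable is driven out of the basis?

Column x2 entries and ratios — u1: -2 ≤ 0, skip; x4: 4/1 = 4; u3: 14/1 = 14.
Smallest ratio is 4 in the row of x4, so x4 leaves.

x4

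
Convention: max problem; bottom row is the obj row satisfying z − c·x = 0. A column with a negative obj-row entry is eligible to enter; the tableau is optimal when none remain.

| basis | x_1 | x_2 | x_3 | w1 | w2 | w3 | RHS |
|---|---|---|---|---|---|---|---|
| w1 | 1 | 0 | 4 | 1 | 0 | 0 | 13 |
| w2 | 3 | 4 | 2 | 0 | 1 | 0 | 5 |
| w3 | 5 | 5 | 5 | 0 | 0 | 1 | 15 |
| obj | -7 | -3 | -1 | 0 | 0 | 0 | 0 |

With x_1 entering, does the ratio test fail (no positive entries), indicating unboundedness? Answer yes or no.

Column x_1 has positive entries in row(s) 1, 2, 3, so the ratio test bounds it — not unbounded.

no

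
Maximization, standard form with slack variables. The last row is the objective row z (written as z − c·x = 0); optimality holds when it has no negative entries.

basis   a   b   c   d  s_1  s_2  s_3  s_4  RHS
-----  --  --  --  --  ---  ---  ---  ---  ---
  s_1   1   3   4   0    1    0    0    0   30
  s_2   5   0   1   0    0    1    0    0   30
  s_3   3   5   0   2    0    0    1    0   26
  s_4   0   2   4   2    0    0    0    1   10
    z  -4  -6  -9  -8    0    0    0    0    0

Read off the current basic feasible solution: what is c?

c is not in the basis, so in the current basic feasible solution c = 0.

0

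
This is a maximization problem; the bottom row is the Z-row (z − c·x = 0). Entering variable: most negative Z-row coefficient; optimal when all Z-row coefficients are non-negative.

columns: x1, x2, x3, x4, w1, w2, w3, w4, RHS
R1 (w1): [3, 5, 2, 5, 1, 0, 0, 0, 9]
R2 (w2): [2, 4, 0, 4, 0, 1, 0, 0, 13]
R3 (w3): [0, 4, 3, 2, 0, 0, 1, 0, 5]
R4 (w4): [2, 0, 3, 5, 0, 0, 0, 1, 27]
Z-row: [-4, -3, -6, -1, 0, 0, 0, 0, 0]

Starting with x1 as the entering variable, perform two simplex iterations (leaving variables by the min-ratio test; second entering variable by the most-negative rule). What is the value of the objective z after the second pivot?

Ratio test on column x1 — row 1: 9/3 = 3; row 2: 13/2 = 13/2; row 3: entry 0 ≤ 0; row 4: 27/2 = 27/2. Minimum is 3 at row 1 (w1 leaves); pivot element 3.
Pivot on row 1; the Z-row RHS becomes 0 − (-4)·3 = 12.
Next entering variable (most negative Z-row entry -10/3): x3.
Ratio test on column x3 — row 1: 3/(2/3) = 9/2; row 2: entry -4/3 ≤ 0; row 3: 5/3 = 5/3; row 4: 21/(5/3) = 63/5. Minimum is 5/3 at row 3 (w3 leaves); pivot element 3.
After the second pivot the Z-row RHS is 12 − (-10/3)·(5/3) = 158/9.

158/9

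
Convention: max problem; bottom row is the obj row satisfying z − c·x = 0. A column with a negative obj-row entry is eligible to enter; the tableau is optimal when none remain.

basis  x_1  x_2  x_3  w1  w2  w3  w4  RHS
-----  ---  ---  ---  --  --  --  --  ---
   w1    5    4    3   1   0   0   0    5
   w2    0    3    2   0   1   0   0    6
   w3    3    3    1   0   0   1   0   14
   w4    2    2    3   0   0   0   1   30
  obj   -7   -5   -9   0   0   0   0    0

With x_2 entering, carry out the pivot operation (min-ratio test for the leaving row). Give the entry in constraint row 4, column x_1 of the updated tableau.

-1/2

Ratio test on column x_2 — row 1: 5/4 = 5/4; row 2: 6/3 = 2; row 3: 14/3 = 14/3; row 4: 30/2 = 15. Minimum is 5/4 at row 1 (w1 leaves); pivot element 4.
Divide row 1 by 4; eliminate column x_2 from the other rows.
Row 4 update in column x_1: 2 − 2·(5/4) = -1/2.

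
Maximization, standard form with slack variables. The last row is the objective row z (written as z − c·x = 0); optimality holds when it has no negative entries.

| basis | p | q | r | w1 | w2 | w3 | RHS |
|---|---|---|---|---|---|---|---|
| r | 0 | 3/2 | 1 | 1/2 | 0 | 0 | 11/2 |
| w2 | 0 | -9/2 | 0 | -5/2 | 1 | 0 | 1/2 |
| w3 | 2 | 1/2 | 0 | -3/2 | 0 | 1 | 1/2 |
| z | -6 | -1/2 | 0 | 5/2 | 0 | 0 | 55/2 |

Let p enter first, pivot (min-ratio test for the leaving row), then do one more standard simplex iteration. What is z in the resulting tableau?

Ratio test on column p — row 1: entry 0 ≤ 0; row 2: entry 0 ≤ 0; row 3: (1/2)/2 = 1/4. Minimum is 1/4 at row 3 (w3 leaves); pivot element 2.
Pivot on row 3; the z-row RHS becomes 55/2 − (-6)·(1/4) = 29.
Next entering variable (most negative z-row entry -2): w1.
Ratio test on column w1 — row 1: (11/2)/(1/2) = 11; row 2: entry -5/2 ≤ 0; row 3: entry -3/4 ≤ 0. Minimum is 11 at row 1 (r leaves); pivot element 1/2.
After the second pivot the z-row RHS is 29 − (-2)·11 = 51.

51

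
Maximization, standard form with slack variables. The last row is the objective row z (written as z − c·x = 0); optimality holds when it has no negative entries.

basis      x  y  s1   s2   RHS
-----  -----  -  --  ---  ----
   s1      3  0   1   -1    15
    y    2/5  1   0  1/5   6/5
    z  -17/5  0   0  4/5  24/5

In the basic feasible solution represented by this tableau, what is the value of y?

6/5

y is basic (row 2); its value is the RHS of that row, 6/5.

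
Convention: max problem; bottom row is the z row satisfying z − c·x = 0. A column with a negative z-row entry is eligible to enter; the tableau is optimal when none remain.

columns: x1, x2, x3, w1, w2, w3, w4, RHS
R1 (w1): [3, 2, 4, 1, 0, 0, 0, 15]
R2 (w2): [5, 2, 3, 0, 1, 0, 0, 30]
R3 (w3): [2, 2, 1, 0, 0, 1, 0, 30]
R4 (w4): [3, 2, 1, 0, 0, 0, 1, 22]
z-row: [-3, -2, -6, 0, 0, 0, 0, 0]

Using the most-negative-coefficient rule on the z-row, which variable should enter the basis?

Negative z-row entries: x1: -3, x2: -2, x3: -6.
The most negative is -6 in column x3, so x3 enters.

x3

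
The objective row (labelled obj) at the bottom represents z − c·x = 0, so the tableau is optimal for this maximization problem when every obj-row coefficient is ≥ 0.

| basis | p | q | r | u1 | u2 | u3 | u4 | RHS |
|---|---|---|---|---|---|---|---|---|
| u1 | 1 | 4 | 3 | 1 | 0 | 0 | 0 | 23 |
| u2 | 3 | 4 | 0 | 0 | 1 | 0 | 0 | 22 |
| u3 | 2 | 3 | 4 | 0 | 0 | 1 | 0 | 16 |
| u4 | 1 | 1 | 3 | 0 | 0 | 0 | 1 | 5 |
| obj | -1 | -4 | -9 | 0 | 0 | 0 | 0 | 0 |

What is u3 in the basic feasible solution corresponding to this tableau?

16

u3 is basic (row 3); its value is the RHS of that row, 16.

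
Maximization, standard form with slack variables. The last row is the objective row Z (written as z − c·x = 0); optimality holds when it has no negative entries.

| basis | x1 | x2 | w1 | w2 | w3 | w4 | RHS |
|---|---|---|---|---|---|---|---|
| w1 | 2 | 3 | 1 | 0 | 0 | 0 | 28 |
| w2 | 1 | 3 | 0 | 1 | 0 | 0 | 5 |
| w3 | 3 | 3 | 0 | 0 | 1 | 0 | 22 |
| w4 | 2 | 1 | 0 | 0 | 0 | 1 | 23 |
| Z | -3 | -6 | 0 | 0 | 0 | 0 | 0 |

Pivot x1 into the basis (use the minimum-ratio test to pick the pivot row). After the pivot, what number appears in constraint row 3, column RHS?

7

Ratio test on column x1 — row 1: 28/2 = 14; row 2: 5/1 = 5; row 3: 22/3 = 22/3; row 4: 23/2 = 23/2. Minimum is 5 at row 2 (w2 leaves); pivot element 1.
Divide row 2 by 1; eliminate column x1 from the other rows.
Row 3 update in column RHS: 22 − 3·5 = 7.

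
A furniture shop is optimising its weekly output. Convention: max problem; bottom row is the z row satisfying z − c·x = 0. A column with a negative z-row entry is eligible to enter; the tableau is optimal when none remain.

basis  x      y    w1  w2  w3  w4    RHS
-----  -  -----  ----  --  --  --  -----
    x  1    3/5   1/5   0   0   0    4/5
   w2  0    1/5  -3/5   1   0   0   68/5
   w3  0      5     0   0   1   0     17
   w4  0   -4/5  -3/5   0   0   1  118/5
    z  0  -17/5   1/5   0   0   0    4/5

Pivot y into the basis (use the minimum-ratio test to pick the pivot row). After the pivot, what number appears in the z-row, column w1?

4/3

Ratio test on column y — row 1: (4/5)/(3/5) = 4/3; row 2: (68/5)/(1/5) = 68; row 3: 17/5 = 17/5; row 4: entry -4/5 ≤ 0. Minimum is 4/3 at row 1 (x leaves); pivot element 3/5.
Divide row 1 by 3/5; eliminate column y from the other rows.
z-row update in column w1: 1/5 − (-17/5)·(1/3) = 4/3.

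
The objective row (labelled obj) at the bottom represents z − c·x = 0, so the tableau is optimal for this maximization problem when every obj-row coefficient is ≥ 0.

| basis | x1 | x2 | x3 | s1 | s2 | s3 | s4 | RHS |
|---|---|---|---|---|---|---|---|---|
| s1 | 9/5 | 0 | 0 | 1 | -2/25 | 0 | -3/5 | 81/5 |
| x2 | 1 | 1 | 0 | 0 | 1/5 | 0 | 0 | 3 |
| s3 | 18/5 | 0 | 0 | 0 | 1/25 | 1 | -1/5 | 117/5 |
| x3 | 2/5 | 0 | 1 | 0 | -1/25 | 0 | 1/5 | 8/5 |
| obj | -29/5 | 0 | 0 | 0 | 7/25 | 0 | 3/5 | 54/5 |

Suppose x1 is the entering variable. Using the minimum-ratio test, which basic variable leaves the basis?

Column x1 entries and ratios — s1: (81/5)/(9/5) = 9; x2: 3/1 = 3; s3: (117/5)/(18/5) = 13/2; x3: (8/5)/(2/5) = 4.
Smallest ratio is 3 in the row of x2, so x2 leaves.

x2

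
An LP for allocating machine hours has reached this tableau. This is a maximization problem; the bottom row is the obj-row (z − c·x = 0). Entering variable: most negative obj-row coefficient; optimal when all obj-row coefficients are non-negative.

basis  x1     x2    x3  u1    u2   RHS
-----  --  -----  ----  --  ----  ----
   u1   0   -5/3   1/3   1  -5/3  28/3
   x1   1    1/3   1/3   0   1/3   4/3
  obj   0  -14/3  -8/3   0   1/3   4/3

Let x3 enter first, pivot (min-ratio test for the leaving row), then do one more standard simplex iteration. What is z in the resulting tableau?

20

Ratio test on column x3 — row 1: (28/3)/(1/3) = 28; row 2: (4/3)/(1/3) = 4. Minimum is 4 at row 2 (x1 leaves); pivot element 1/3.
Pivot on row 2; the obj-row RHS becomes 4/3 − (-8/3)·4 = 12.
Next entering variable (most negative obj-row entry -2): x2.
Ratio test on column x2 — row 1: entry -2 ≤ 0; row 2: 4/1 = 4. Minimum is 4 at row 2 (x3 leaves); pivot element 1.
After the second pivot the obj-row RHS is 12 − (-2)·4 = 20.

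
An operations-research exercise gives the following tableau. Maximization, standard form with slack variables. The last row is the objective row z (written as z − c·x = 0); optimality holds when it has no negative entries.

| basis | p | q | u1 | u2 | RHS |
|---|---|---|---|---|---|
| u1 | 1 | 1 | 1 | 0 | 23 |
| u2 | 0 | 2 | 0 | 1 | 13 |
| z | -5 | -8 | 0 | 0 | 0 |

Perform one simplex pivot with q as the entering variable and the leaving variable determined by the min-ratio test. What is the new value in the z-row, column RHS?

52

Ratio test on column q — row 1: 23/1 = 23; row 2: 13/2 = 13/2. Minimum is 13/2 at row 2 (u2 leaves); pivot element 2.
Divide row 2 by 2; eliminate column q from the other rows.
z-row update in column RHS: 0 − (-8)·(13/2) = 52.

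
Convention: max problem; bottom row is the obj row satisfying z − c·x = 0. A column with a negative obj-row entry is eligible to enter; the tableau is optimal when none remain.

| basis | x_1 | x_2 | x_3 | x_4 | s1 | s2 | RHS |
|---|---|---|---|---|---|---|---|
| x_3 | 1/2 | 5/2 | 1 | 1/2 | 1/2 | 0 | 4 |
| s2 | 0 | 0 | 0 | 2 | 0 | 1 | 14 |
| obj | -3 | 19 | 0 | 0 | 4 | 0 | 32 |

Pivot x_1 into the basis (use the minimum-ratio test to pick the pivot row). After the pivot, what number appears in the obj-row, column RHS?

56

Ratio test on column x_1 — row 1: 4/(1/2) = 8; row 2: entry 0 ≤ 0. Minimum is 8 at row 1 (x_3 leaves); pivot element 1/2.
Divide row 1 by 1/2; eliminate column x_1 from the other rows.
obj-row update in column RHS: 32 − (-3)·8 = 56.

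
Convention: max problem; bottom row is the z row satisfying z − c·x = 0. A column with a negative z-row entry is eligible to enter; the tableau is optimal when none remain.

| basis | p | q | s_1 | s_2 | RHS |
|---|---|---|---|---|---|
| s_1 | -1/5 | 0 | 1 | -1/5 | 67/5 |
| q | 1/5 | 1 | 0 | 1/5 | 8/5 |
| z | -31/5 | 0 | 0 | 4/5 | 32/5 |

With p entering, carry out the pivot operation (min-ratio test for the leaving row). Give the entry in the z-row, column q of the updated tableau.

31

Ratio test on column p — row 1: entry -1/5 ≤ 0; row 2: (8/5)/(1/5) = 8. Minimum is 8 at row 2 (q leaves); pivot element 1/5.
Divide row 2 by 1/5; eliminate column p from the other rows.
z-row update in column q: 0 − (-31/5)·5 = 31.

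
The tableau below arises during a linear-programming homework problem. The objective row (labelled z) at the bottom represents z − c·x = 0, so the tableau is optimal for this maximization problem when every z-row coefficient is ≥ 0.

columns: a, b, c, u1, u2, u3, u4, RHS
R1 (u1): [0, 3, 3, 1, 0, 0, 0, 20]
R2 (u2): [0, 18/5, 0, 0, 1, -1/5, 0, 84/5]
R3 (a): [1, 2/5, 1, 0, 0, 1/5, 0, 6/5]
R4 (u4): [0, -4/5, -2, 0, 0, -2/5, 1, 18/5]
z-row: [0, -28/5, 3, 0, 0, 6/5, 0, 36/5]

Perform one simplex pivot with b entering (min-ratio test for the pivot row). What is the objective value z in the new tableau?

24

Ratio test on column b — row 1: 20/3 = 20/3; row 2: (84/5)/(18/5) = 14/3; row 3: (6/5)/(2/5) = 3; row 4: entry -4/5 ≤ 0. Minimum is 3 at row 3 (a leaves); pivot element 2/5.
Pivot on row 3; the z-row RHS becomes 36/5 − (-28/5)·3 = 24.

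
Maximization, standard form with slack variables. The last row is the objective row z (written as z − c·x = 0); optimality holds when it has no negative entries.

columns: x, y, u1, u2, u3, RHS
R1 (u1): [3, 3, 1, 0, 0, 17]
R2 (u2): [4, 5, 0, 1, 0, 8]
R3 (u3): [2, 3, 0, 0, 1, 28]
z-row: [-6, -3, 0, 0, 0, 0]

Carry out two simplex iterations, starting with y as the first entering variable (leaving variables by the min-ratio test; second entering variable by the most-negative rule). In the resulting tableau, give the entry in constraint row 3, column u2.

Ratio test on column y — row 1: 17/3 = 17/3; row 2: 8/5 = 8/5; row 3: 28/3 = 28/3. Minimum is 8/5 at row 2 (u2 leaves); pivot element 5.
Divide row 2 by 5; eliminate column y from the other rows.
Second iteration: most negative z-row entry is -18/5 in column x, so x enters.
Ratio test on column x — row 1: (61/5)/(3/5) = 61/3; row 2: (8/5)/(4/5) = 2; row 3: entry -2/5 ≤ 0. Minimum is 2 at row 2 (y leaves); pivot element 4/5.
Divide row 2 by 4/5; eliminate column x from the other rows.
After both pivots, the entry at constraint row 3, column u2 is -1/2.

-1/2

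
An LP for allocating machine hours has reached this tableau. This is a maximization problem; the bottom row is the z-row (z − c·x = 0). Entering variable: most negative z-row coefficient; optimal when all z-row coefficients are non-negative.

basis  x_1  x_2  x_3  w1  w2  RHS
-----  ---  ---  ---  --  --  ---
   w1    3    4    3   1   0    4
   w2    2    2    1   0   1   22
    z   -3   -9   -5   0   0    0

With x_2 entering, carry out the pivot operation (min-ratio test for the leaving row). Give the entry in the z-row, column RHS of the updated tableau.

Ratio test on column x_2 — row 1: 4/4 = 1; row 2: 22/2 = 11. Minimum is 1 at row 1 (w1 leaves); pivot element 4.
Divide row 1 by 4; eliminate column x_2 from the other rows.
z-row update in column RHS: 0 − (-9)·1 = 9.

9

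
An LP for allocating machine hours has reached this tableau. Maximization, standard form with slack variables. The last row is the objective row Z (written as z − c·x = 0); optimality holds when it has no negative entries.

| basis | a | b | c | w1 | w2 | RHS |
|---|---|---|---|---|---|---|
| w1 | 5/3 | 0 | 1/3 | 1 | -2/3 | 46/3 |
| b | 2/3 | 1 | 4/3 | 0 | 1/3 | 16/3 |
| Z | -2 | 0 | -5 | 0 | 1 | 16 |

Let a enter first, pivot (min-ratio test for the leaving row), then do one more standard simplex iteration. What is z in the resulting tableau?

36

Ratio test on column a — row 1: (46/3)/(5/3) = 46/5; row 2: (16/3)/(2/3) = 8. Minimum is 8 at row 2 (b leaves); pivot element 2/3.
Pivot on row 2; the Z-row RHS becomes 16 − (-2)·8 = 32.
Next entering variable (most negative Z-row entry -1): c.
Ratio test on column c — row 1: entry -3 ≤ 0; row 2: 8/2 = 4. Minimum is 4 at row 2 (a leaves); pivot element 2.
After the second pivot the Z-row RHS is 32 − (-1)·4 = 36.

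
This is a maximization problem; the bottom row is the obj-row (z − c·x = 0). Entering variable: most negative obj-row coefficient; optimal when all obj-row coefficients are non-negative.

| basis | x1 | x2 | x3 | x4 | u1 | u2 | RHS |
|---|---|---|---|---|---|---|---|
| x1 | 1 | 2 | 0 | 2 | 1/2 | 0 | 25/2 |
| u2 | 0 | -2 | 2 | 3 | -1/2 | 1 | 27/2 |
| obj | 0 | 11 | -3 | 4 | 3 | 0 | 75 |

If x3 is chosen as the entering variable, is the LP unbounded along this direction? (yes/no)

no

Column x3 has positive entries in row(s) 2, so the ratio test bounds it — not unbounded.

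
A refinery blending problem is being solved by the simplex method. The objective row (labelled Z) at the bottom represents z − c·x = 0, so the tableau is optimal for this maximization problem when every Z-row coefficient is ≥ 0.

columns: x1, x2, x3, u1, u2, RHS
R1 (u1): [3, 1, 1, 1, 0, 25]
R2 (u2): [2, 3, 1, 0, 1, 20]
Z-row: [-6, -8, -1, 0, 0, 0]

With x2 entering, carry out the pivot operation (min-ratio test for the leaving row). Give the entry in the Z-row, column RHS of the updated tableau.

160/3

Ratio test on column x2 — row 1: 25/1 = 25; row 2: 20/3 = 20/3. Minimum is 20/3 at row 2 (u2 leaves); pivot element 3.
Divide row 2 by 3; eliminate column x2 from the other rows.
Z-row update in column RHS: 0 − (-8)·(20/3) = 160/3.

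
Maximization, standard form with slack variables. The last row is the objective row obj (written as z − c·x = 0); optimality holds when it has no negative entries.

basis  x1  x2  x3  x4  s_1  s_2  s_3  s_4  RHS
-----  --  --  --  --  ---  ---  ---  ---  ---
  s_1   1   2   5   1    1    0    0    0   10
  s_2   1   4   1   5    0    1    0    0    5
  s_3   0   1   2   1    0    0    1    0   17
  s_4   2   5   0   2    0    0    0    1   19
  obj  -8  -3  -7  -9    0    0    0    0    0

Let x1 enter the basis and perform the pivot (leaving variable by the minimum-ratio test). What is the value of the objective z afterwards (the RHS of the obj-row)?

Ratio test on column x1 — row 1: 10/1 = 10; row 2: 5/1 = 5; row 3: entry 0 ≤ 0; row 4: 19/2 = 19/2. Minimum is 5 at row 2 (s_2 leaves); pivot element 1.
Pivot on row 2; the obj-row RHS becomes 0 − (-8)·5 = 40.

40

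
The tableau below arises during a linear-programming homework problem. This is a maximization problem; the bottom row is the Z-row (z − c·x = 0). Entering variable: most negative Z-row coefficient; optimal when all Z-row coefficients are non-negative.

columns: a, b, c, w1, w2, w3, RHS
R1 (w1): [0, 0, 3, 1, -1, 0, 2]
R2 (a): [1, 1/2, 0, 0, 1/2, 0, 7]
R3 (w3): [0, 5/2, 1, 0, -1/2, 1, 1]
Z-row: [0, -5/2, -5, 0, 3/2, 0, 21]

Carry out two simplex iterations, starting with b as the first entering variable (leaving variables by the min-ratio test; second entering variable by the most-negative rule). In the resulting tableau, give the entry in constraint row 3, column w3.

Ratio test on column b — row 1: entry 0 ≤ 0; row 2: 7/(1/2) = 14; row 3: 1/(5/2) = 2/5. Minimum is 2/5 at row 3 (w3 leaves); pivot element 5/2.
Divide row 3 by 5/2; eliminate column b from the other rows.
Second iteration: most negative Z-row entry is -4 in column c, so c enters.
Ratio test on column c — row 1: 2/3 = 2/3; row 2: entry -1/5 ≤ 0; row 3: (2/5)/(2/5) = 1. Minimum is 2/3 at row 1 (w1 leaves); pivot element 3.
Divide row 1 by 3; eliminate column c from the other rows.
After both pivots, the entry at constraint row 3, column w3 is 2/5.

2/5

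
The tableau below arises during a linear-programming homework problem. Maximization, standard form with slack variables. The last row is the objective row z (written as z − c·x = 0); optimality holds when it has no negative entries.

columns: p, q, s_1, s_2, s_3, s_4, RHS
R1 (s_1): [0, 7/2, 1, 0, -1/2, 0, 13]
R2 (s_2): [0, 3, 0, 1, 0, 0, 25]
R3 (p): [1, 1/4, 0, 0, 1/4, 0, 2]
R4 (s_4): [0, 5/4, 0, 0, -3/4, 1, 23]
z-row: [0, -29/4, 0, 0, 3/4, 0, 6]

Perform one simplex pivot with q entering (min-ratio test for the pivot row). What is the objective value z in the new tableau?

Ratio test on column q — row 1: 13/(7/2) = 26/7; row 2: 25/3 = 25/3; row 3: 2/(1/4) = 8; row 4: 23/(5/4) = 92/5. Minimum is 26/7 at row 1 (s_1 leaves); pivot element 7/2.
Pivot on row 1; the z-row RHS becomes 6 − (-29/4)·(26/7) = 461/14.

461/14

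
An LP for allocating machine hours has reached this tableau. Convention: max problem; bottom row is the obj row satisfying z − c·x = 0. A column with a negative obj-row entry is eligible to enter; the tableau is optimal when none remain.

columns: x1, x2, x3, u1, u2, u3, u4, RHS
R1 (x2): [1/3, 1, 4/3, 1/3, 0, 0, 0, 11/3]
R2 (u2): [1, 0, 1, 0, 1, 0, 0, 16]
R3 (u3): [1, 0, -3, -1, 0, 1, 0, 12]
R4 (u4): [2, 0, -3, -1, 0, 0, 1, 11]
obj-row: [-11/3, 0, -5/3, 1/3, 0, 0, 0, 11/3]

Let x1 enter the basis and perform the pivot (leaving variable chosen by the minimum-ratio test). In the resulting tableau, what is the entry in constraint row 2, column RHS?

Ratio test on column x1 — row 1: (11/3)/(1/3) = 11; row 2: 16/1 = 16; row 3: 12/1 = 12; row 4: 11/2 = 11/2. Minimum is 11/2 at row 4 (u4 leaves); pivot element 2.
Divide row 4 by 2; eliminate column x1 from the other rows.
Row 2 update in column RHS: 16 − 1·(11/2) = 21/2.

21/2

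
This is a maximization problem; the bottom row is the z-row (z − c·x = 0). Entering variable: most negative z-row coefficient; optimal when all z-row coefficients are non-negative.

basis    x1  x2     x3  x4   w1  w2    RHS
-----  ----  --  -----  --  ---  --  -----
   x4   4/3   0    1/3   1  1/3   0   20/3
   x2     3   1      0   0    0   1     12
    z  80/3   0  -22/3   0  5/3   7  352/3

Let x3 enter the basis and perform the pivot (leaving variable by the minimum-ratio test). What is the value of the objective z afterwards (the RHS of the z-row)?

264

Ratio test on column x3 — row 1: (20/3)/(1/3) = 20; row 2: entry 0 ≤ 0. Minimum is 20 at row 1 (x4 leaves); pivot element 1/3.
Pivot on row 1; the z-row RHS becomes 352/3 − (-22/3)·20 = 264.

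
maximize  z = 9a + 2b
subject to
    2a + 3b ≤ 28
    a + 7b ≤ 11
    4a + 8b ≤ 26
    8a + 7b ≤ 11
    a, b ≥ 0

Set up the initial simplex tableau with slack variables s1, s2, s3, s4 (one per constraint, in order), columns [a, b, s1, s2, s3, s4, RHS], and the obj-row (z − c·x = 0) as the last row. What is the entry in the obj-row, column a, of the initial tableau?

-9

The obj-row carries the negated objective coefficients: the a entry is -9.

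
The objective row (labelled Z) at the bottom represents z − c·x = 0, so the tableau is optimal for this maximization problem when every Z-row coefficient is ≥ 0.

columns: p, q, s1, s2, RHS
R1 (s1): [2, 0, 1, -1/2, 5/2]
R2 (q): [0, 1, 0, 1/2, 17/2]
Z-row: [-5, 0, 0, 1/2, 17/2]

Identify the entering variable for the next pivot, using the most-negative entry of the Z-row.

p

Negative Z-row entries: p: -5.
The most negative is -5 in column p, so p enters.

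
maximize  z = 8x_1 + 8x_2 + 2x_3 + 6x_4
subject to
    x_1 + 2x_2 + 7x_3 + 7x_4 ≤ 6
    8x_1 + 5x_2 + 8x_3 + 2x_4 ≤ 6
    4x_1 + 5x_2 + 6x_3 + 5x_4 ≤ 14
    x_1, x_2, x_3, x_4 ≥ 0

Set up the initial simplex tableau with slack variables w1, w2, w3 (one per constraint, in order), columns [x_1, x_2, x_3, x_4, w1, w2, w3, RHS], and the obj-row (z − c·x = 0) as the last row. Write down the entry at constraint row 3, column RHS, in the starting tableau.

14

The RHS of constraint 3 is b_3 = 14.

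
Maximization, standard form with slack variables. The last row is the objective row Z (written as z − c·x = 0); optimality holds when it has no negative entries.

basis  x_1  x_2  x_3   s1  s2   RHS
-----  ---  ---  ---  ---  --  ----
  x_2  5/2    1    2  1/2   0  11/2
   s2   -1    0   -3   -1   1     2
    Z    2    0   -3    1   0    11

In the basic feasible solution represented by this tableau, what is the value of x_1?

x_1 is not in the basis, so in the current basic feasible solution x_1 = 0.

0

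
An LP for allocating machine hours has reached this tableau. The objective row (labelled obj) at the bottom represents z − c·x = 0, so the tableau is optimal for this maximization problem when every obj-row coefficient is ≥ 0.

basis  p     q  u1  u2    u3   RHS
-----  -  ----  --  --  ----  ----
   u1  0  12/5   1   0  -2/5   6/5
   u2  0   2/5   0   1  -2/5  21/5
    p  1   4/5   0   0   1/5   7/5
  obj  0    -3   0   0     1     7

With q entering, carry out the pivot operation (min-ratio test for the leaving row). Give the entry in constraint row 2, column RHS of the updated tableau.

4

Ratio test on column q — row 1: (6/5)/(12/5) = 1/2; row 2: (21/5)/(2/5) = 21/2; row 3: (7/5)/(4/5) = 7/4. Minimum is 1/2 at row 1 (u1 leaves); pivot element 12/5.
Divide row 1 by 12/5; eliminate column q from the other rows.
Row 2 update in column RHS: 21/5 − (2/5)·(1/2) = 4.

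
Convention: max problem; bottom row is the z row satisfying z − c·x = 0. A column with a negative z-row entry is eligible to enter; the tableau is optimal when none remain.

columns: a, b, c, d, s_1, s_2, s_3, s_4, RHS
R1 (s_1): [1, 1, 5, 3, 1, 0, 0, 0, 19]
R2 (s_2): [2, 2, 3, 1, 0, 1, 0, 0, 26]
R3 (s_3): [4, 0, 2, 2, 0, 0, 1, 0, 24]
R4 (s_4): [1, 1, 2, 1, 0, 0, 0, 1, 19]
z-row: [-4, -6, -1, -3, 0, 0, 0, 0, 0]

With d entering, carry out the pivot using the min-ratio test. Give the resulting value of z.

19

Ratio test on column d — row 1: 19/3 = 19/3; row 2: 26/1 = 26; row 3: 24/2 = 12; row 4: 19/1 = 19. Minimum is 19/3 at row 1 (s_1 leaves); pivot element 3.
Pivot on row 1; the z-row RHS becomes 0 − (-3)·(19/3) = 19.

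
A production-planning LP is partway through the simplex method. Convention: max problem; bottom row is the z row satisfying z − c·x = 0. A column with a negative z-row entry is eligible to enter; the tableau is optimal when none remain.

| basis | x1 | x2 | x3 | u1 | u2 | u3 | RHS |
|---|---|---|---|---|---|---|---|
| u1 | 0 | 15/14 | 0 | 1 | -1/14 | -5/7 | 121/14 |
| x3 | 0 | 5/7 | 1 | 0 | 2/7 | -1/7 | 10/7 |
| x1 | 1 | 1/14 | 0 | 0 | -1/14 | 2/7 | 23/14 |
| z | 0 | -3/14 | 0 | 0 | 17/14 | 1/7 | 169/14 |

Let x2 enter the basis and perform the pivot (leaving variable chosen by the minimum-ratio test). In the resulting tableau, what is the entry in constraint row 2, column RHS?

Ratio test on column x2 — row 1: (121/14)/(15/14) = 121/15; row 2: (10/7)/(5/7) = 2; row 3: (23/14)/(1/14) = 23. Minimum is 2 at row 2 (x3 leaves); pivot element 5/7.
Divide row 2 by 5/7; eliminate column x2 from the other rows.
In the new row 2, the RHS entry is the old entry divided by the pivot: (10/7)/(5/7) = 2.

2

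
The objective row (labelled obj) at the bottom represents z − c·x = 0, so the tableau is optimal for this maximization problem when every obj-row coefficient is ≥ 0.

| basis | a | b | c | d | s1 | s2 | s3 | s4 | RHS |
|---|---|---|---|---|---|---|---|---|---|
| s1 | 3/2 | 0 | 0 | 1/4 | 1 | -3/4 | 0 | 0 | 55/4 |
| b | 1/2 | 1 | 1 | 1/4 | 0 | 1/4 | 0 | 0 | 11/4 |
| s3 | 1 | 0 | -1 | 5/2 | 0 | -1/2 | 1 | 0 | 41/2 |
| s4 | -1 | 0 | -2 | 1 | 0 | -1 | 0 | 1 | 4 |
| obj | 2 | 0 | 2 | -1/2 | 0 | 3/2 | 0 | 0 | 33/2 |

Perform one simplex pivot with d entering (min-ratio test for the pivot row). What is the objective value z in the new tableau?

37/2

Ratio test on column d — row 1: (55/4)/(1/4) = 55; row 2: (11/4)/(1/4) = 11; row 3: (41/2)/(5/2) = 41/5; row 4: 4/1 = 4. Minimum is 4 at row 4 (s4 leaves); pivot element 1.
Pivot on row 4; the obj-row RHS becomes 33/2 − (-1/2)·4 = 37/2.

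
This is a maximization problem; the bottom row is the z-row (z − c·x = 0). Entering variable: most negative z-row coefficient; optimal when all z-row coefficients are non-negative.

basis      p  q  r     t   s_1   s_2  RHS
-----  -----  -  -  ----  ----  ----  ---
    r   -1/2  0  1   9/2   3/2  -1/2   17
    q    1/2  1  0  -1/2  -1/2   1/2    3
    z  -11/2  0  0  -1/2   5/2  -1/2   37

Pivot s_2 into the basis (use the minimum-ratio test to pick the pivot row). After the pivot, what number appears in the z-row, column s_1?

Ratio test on column s_2 — row 1: entry -1/2 ≤ 0; row 2: 3/(1/2) = 6. Minimum is 6 at row 2 (q leaves); pivot element 1/2.
Divide row 2 by 1/2; eliminate column s_2 from the other rows.
z-row update in column s_1: 5/2 − (-1/2)·(-1) = 2.

2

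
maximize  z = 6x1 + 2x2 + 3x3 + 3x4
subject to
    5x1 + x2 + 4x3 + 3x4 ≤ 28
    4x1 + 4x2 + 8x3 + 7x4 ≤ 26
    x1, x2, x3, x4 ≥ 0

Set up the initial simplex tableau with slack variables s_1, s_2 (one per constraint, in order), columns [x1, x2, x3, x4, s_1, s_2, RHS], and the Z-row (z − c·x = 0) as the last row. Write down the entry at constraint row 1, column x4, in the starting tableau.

Constraint 1 has coefficient 3 on x4.

3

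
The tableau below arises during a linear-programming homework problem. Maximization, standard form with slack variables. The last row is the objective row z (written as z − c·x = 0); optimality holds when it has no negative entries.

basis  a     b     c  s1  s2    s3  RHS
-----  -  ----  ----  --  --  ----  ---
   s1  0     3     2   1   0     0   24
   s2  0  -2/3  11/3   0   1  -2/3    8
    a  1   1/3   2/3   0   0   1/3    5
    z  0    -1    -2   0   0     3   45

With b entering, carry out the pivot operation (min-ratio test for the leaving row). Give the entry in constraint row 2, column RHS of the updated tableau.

40/3

Ratio test on column b — row 1: 24/3 = 8; row 2: entry -2/3 ≤ 0; row 3: 5/(1/3) = 15. Minimum is 8 at row 1 (s1 leaves); pivot element 3.
Divide row 1 by 3; eliminate column b from the other rows.
Row 2 update in column RHS: 8 − (-2/3)·8 = 40/3.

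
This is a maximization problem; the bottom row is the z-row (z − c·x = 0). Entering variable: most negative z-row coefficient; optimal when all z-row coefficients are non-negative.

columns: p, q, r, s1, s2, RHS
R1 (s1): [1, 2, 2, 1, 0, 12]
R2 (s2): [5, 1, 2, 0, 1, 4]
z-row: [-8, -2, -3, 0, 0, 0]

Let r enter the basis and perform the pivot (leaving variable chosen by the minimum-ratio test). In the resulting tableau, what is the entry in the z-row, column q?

-1/2

Ratio test on column r — row 1: 12/2 = 6; row 2: 4/2 = 2. Minimum is 2 at row 2 (s2 leaves); pivot element 2.
Divide row 2 by 2; eliminate column r from the other rows.
z-row update in column q: -2 − (-3)·(1/2) = -1/2.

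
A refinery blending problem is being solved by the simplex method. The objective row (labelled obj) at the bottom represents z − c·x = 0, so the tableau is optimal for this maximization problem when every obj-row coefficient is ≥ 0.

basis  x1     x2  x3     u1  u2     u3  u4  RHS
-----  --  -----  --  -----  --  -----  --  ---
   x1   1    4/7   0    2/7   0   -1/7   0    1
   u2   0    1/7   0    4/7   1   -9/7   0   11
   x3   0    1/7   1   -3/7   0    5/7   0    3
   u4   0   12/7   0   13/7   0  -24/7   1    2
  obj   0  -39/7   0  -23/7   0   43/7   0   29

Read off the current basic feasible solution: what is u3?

u3 is not in the basis, so in the current basic feasible solution u3 = 0.

0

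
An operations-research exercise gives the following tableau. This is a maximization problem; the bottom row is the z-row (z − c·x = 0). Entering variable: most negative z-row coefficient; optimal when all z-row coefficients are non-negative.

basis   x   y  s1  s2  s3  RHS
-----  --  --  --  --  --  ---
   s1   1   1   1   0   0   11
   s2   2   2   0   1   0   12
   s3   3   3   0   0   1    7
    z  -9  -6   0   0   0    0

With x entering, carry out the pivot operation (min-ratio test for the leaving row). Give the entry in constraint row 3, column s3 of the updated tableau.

1/3

Ratio test on column x — row 1: 11/1 = 11; row 2: 12/2 = 6; row 3: 7/3 = 7/3. Minimum is 7/3 at row 3 (s3 leaves); pivot element 3.
Divide row 3 by 3; eliminate column x from the other rows.
In the new row 3, the s3 entry is the old entry divided by the pivot: 1/3 = 1/3.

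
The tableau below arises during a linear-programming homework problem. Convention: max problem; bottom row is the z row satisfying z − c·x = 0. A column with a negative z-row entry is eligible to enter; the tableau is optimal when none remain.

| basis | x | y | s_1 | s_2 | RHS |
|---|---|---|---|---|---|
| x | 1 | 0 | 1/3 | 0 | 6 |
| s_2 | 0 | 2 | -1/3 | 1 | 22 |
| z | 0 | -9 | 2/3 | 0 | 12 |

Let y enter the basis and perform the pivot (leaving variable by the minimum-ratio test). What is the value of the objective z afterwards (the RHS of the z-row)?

111

Ratio test on column y — row 1: entry 0 ≤ 0; row 2: 22/2 = 11. Minimum is 11 at row 2 (s_2 leaves); pivot element 2.
Pivot on row 2; the z-row RHS becomes 12 − (-9)·11 = 111.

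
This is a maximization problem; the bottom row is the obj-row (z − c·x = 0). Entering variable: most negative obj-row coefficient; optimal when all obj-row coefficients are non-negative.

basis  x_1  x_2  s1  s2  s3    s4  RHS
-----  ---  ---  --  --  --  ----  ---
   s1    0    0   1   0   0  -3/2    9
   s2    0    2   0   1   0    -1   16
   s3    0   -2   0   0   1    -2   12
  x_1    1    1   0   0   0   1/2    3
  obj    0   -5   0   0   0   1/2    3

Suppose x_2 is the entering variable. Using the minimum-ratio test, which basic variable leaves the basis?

Column x_2 entries and ratios — s1: 0 ≤ 0, skip; s2: 16/2 = 8; s3: -2 ≤ 0, skip; x_1: 3/1 = 3.
Smallest ratio is 3 in the row of x_1, so x_1 leaves.

x_1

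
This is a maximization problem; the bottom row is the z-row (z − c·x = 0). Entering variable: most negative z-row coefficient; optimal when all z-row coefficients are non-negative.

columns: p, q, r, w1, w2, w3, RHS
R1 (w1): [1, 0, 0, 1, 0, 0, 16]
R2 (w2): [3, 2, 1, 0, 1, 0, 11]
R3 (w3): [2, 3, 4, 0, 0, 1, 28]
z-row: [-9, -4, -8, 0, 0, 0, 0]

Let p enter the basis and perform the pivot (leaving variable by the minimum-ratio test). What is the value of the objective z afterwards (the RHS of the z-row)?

33

Ratio test on column p — row 1: 16/1 = 16; row 2: 11/3 = 11/3; row 3: 28/2 = 14. Minimum is 11/3 at row 2 (w2 leaves); pivot element 3.
Pivot on row 2; the z-row RHS becomes 0 − (-9)·(11/3) = 33.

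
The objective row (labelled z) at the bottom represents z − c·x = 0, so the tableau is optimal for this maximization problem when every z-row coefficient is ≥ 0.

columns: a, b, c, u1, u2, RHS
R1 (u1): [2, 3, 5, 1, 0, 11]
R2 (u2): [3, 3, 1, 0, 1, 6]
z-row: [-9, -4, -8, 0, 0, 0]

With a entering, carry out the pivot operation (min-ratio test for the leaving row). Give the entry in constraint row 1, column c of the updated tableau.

Ratio test on column a — row 1: 11/2 = 11/2; row 2: 6/3 = 2. Minimum is 2 at row 2 (u2 leaves); pivot element 3.
Divide row 2 by 3; eliminate column a from the other rows.
Row 1 update in column c: 5 − 2·(1/3) = 13/3.

13/3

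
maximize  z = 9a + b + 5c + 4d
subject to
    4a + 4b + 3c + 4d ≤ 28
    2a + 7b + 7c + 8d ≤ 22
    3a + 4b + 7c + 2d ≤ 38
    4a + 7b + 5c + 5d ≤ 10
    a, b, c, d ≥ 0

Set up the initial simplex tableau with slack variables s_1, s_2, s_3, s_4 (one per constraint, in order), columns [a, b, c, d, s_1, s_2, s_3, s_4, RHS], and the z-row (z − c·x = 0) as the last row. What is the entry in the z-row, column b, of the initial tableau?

The z-row carries the negated objective coefficients: the b entry is -1.

-1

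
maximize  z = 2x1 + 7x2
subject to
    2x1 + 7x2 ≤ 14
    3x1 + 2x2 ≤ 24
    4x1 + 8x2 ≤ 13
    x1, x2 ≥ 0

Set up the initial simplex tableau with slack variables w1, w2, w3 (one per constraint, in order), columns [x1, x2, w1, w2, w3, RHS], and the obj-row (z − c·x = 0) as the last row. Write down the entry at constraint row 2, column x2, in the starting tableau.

Constraint 2 has coefficient 2 on x2.

2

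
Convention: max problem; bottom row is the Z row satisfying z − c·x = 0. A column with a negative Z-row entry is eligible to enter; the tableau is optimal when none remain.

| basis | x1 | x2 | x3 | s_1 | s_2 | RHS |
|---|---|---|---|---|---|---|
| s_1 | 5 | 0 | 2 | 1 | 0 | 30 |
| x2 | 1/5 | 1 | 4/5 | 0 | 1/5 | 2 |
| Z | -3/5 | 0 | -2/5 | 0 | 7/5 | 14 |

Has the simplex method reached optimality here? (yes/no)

no

The Z-row has a negative entry -3/5 in column x1, so it is not optimal.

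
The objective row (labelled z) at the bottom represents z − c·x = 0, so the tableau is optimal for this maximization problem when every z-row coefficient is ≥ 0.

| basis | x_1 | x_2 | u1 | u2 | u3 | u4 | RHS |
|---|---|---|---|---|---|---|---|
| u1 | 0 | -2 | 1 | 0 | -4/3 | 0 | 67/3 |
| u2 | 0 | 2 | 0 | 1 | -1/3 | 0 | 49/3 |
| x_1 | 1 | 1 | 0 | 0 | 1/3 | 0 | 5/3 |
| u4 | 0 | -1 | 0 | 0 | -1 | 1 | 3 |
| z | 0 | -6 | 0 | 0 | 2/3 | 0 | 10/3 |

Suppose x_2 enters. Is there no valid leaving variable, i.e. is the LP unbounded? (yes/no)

no

Column x_2 has positive entries in row(s) 2, 3, so the ratio test bounds it — not unbounded.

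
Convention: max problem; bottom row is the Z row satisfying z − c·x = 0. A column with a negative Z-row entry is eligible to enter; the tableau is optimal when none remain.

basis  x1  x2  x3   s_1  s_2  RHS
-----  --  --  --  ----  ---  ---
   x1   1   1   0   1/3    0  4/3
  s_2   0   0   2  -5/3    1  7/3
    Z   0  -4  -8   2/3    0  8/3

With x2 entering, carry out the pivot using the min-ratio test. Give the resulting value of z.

8

Ratio test on column x2 — row 1: (4/3)/1 = 4/3; row 2: entry 0 ≤ 0. Minimum is 4/3 at row 1 (x1 leaves); pivot element 1.
Pivot on row 1; the Z-row RHS becomes 8/3 − (-4)·(4/3) = 8.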